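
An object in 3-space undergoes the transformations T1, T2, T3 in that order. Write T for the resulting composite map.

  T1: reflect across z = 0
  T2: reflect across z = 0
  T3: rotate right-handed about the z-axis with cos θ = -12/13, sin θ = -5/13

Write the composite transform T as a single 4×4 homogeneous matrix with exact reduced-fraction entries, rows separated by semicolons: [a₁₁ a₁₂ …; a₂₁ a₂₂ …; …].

T = [-12/13 5/13 0 0; -5/13 -12/13 0 0; 0 0 1 0; 0 0 0 1]

T1 = [1 0 0 0; 0 1 0 0; 0 0 -1 0; 0 0 0 1]
T2·T1 = [1 0 0 0; 0 1 0 0; 0 0 1 0; 0 0 0 1]
T3·…·T1 = [-12/13 5/13 0 0; -5/13 -12/13 0 0; 0 0 1 0; 0 0 0 1]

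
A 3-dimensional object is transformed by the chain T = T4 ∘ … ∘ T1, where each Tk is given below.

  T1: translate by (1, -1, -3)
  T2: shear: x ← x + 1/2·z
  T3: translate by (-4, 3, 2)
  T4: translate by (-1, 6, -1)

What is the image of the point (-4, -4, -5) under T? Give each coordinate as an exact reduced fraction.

T(p) = (-12, 4, -7)

T1 translate by (1, -1, -3): (-4, -4, -5) → (-3, -5, -8)
T2 shear: x ← x + 1/2·z: (-3, -5, -8) → (-7, -5, -8)
T3 translate by (-4, 3, 2): (-7, -5, -8) → (-11, -2, -6)
T4 translate by (-1, 6, -1): (-11, -2, -6) → (-12, 4, -7)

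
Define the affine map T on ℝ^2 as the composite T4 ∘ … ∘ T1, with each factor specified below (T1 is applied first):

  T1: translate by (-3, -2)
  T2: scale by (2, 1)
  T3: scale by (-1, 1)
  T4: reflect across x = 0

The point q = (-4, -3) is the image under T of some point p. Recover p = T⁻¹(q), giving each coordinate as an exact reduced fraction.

T1 = [1 0 -3; 0 1 -2; 0 0 1]
T2·T1 = [2 0 -6; 0 1 -2; 0 0 1]
T3·…·T1 = [-2 0 6; 0 1 -2; 0 0 1]
T4·…·T1 = [2 0 -6; 0 1 -2; 0 0 1]
det M = 2; M⁻¹ = [1/2 0 3; 0 1 2; 0 0 1]
M⁻¹ · (-4, -3)ᵀ = (1, -1)ᵀ

p = (1, -1)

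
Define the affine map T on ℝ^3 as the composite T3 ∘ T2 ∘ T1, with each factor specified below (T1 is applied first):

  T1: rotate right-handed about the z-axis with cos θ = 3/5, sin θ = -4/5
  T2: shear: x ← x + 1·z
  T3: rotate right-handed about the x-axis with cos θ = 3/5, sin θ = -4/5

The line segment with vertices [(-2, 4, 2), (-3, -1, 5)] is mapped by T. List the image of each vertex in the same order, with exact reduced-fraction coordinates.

T1 rotate right-handed about the z-axis with cos θ = 3/5, sin θ = -4/5: (-2, 4, 2) → (2, 4, 2); (-3, -1, 5) → (-13/5, 9/5, 5)
T2 shear: x ← x + 1·z: (2, 4, 2) → (4, 4, 2); (-13/5, 9/5, 5) → (12/5, 9/5, 5)
T3 rotate right-handed about the x-axis with cos θ = 3/5, sin θ = -4/5: (4, 4, 2) → (4, 4, -2); (12/5, 9/5, 5) → (12/5, 127/25, 39/25)

image vertices: (4, 4, -2), (12/5, 127/25, 39/25)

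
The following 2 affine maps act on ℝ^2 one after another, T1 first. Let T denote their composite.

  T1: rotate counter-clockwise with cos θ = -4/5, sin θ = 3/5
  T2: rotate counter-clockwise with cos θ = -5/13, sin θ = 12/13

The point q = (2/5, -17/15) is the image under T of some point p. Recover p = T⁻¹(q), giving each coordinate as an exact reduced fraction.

T1 = [-4/5 -3/5 0; 3/5 -4/5 0; 0 0 1]
T2·T1 = [-16/65 63/65 0; -63/65 -16/65 0; 0 0 1]
det M = 1; M⁻¹ = [-16/65 -63/65 0; 63/65 -16/65 0; 0 0 1]
M⁻¹ · (2/5, -17/15)ᵀ = (1, 2/3)ᵀ

p = (1, 2/3)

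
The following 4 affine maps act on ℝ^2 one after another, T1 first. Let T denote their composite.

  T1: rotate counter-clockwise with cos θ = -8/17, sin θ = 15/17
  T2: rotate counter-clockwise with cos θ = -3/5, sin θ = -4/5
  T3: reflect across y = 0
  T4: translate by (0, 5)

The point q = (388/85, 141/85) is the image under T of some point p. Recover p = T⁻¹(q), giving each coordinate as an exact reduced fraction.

p = (4, 4)

T1 = [-8/17 -15/17 0; 15/17 -8/17 0; 0 0 1]
T2·T1 = [84/85 13/85 0; -13/85 84/85 0; 0 0 1]
T3·…·T1 = [84/85 13/85 0; 13/85 -84/85 0; 0 0 1]
T4·…·T1 = [84/85 13/85 0; 13/85 -84/85 5; 0 0 1]
det M = -1; M⁻¹ = [84/85 13/85 -13/17; 13/85 -84/85 84/17; 0 0 1]
M⁻¹ · (388/85, 141/85)ᵀ = (4, 4)ᵀ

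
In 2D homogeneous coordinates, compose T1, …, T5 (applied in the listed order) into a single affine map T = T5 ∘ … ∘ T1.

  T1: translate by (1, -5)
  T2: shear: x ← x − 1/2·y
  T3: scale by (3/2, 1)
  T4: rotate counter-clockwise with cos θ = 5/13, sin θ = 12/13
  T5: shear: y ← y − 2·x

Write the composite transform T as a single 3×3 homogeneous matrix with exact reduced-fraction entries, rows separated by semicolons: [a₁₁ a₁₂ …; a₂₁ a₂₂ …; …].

T1 = [1 0 1; 0 1 -5; 0 0 1]
T2·T1 = [1 -1/2 7/2; 0 1 -5; 0 0 1]
T3·…·T1 = [3/2 -3/4 21/4; 0 1 -5; 0 0 1]
T4·…·T1 = [15/26 -63/52 345/52; 18/13 -4/13 38/13; 0 0 1]
T5·…·T1 = [15/26 -63/52 345/52; 3/13 55/26 -269/26; 0 0 1]

T = [15/26 -63/52 345/52; 3/13 55/26 -269/26; 0 0 1]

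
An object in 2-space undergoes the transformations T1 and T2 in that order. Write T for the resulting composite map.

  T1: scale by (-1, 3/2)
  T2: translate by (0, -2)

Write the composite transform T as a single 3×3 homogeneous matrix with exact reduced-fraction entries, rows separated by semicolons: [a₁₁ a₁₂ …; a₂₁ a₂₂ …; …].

T = [-1 0 0; 0 3/2 -2; 0 0 1]

T1 = [-1 0 0; 0 3/2 0; 0 0 1]
T2·T1 = [-1 0 0; 0 3/2 -2; 0 0 1]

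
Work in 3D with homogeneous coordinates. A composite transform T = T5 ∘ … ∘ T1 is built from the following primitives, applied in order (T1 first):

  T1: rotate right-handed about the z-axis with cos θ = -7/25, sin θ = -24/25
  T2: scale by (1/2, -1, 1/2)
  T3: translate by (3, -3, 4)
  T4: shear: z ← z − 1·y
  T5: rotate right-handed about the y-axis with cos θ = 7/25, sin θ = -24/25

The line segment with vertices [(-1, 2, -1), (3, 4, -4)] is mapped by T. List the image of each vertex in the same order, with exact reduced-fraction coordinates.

image vertices: (-1369/250, -17/5, 1467/250), (3/10, 1, 23/5)

T1 rotate right-handed about the z-axis with cos θ = -7/25, sin θ = -24/25: (-1, 2, -1) → (11/5, 2/5, -1); (3, 4, -4) → (3, -4, -4)
T2 scale by (1/2, -1, 1/2): (11/5, 2/5, -1) → (11/10, -2/5, -1/2); (3, -4, -4) → (3/2, 4, -2)
T3 translate by (3, -3, 4): (11/10, -2/5, -1/2) → (41/10, -17/5, 7/2); (3/2, 4, -2) → (9/2, 1, 2)
T4 shear: z ← z − 1·y: (41/10, -17/5, 7/2) → (41/10, -17/5, 69/10); (9/2, 1, 2) → (9/2, 1, 1)
T5 rotate right-handed about the y-axis with cos θ = 7/25, sin θ = -24/25: (41/10, -17/5, 69/10) → (-1369/250, -17/5, 1467/250); (9/2, 1, 1) → (3/10, 1, 23/5)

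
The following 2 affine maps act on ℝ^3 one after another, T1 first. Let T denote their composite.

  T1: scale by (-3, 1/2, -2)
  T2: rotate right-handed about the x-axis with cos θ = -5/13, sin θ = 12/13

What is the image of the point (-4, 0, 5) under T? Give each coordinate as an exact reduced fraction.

T1 scale by (-3, 1/2, -2): (-4, 0, 5) → (12, 0, -10)
T2 rotate right-handed about the x-axis with cos θ = -5/13, sin θ = 12/13: (12, 0, -10) → (12, 120/13, 50/13)

T(p) = (12, 120/13, 50/13)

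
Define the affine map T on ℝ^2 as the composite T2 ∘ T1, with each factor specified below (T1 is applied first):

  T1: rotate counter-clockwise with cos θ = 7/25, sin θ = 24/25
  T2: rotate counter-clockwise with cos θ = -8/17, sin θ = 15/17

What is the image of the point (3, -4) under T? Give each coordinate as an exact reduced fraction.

T(p) = (-1596/425, 1403/425)

T1 rotate counter-clockwise with cos θ = 7/25, sin θ = 24/25: (3, -4) → (117/25, 44/25)
T2 rotate counter-clockwise with cos θ = -8/17, sin θ = 15/17: (117/25, 44/25) → (-1596/425, 1403/425)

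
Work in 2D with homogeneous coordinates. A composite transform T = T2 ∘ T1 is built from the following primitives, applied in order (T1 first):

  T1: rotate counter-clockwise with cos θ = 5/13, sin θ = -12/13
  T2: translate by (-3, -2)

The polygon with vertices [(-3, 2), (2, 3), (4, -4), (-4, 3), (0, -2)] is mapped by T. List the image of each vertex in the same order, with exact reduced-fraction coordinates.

image vertices: (-30/13, 20/13), (7/13, -35/13), (-67/13, -94/13), (-23/13, 37/13), (-63/13, -36/13)

T1 rotate counter-clockwise with cos θ = 5/13, sin θ = -12/13: (-3, 2) → (9/13, 46/13); (2, 3) → (46/13, -9/13); (4, -4) → (-28/13, -68/13); (-4, 3) → (16/13, 63/13); (0, -2) → (-24/13, -10/13)
T2 translate by (-3, -2): (9/13, 46/13) → (-30/13, 20/13); (46/13, -9/13) → (7/13, -35/13); (-28/13, -68/13) → (-67/13, -94/13); (16/13, 63/13) → (-23/13, 37/13); (-24/13, -10/13) → (-63/13, -36/13)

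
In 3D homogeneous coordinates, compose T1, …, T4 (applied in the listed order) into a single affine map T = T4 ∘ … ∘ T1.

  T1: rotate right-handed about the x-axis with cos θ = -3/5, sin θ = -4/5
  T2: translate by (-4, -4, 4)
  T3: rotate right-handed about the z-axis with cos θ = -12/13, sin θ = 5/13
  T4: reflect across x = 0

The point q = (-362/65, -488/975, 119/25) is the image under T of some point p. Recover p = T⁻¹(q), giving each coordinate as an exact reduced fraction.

T1 = [1 0 0 0; 0 -3/5 4/5 0; 0 -4/5 -3/5 0; 0 0 0 1]
T2·T1 = [1 0 0 -4; 0 -3/5 4/5 -4; 0 -4/5 -3/5 4; 0 0 0 1]
T3·…·T1 = [-12/13 3/13 -4/13 68/13; 5/13 36/65 -48/65 28/13; 0 -4/5 -3/5 4; 0 0 0 1]
T4·…·T1 = [12/13 -3/13 4/13 -68/13; 5/13 36/65 -48/65 28/13; 0 -4/5 -3/5 4; 0 0 0 1]
det M = -1; M⁻¹ = [12/13 5/13 0 4; -3/13 36/65 -4/5 4/5; 4/13 -48/65 -3/5 28/5; 0 0 0 1]
M⁻¹ · (-362/65, -488/975, 119/25)ᵀ = (-4/3, -2, 7/5)ᵀ

p = (-4/3, -2, 7/5)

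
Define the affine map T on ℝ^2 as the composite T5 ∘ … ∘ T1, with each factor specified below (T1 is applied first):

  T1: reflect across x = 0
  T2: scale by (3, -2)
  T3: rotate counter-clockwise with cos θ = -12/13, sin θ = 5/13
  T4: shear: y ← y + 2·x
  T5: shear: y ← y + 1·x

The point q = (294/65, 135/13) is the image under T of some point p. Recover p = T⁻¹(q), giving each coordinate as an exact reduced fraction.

p = (9/5, -3/5)

T1 = [-1 0 0; 0 1 0; 0 0 1]
T2·T1 = [-3 0 0; 0 -2 0; 0 0 1]
T3·…·T1 = [36/13 10/13 0; -15/13 24/13 0; 0 0 1]
T4·…·T1 = [36/13 10/13 0; 57/13 44/13 0; 0 0 1]
T5·…·T1 = [36/13 10/13 0; 93/13 54/13 0; 0 0 1]
det M = 6; M⁻¹ = [9/13 -5/39 0; -31/26 6/13 0; 0 0 1]
M⁻¹ · (294/65, 135/13)ᵀ = (9/5, -3/5)ᵀ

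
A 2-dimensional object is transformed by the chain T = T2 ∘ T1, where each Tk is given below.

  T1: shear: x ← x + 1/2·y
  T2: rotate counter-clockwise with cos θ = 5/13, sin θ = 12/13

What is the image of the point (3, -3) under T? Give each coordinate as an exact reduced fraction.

T1 shear: x ← x + 1/2·y: (3, -3) → (3/2, -3)
T2 rotate counter-clockwise with cos θ = 5/13, sin θ = 12/13: (3/2, -3) → (87/26, 3/13)

T(p) = (87/26, 3/13)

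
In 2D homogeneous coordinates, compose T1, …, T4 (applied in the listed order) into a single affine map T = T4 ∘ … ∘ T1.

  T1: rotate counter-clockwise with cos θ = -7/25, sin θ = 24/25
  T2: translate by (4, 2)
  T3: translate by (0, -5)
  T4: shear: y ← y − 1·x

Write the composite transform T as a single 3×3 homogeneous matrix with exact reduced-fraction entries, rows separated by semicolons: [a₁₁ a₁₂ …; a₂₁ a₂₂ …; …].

T = [-7/25 -24/25 4; 31/25 17/25 -7; 0 0 1]

T1 = [-7/25 -24/25 0; 24/25 -7/25 0; 0 0 1]
T2·T1 = [-7/25 -24/25 4; 24/25 -7/25 2; 0 0 1]
T3·…·T1 = [-7/25 -24/25 4; 24/25 -7/25 -3; 0 0 1]
T4·…·T1 = [-7/25 -24/25 4; 31/25 17/25 -7; 0 0 1]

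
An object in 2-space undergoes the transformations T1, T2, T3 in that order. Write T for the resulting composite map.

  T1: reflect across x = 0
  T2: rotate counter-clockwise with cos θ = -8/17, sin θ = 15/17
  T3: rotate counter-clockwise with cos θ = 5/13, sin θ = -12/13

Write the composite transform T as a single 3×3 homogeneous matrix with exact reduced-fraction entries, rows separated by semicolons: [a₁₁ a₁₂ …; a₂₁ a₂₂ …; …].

T1 = [-1 0 0; 0 1 0; 0 0 1]
T2·T1 = [8/17 -15/17 0; -15/17 -8/17 0; 0 0 1]
T3·…·T1 = [-140/221 -171/221 0; -171/221 140/221 0; 0 0 1]

T = [-140/221 -171/221 0; -171/221 140/221 0; 0 0 1]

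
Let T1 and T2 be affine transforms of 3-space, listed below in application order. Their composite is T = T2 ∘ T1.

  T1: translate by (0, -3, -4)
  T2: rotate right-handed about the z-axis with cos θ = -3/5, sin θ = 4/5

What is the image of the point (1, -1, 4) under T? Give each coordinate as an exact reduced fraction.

T(p) = (13/5, 16/5, 0)

T1 translate by (0, -3, -4): (1, -1, 4) → (1, -4, 0)
T2 rotate right-handed about the z-axis with cos θ = -3/5, sin θ = 4/5: (1, -4, 0) → (13/5, 16/5, 0)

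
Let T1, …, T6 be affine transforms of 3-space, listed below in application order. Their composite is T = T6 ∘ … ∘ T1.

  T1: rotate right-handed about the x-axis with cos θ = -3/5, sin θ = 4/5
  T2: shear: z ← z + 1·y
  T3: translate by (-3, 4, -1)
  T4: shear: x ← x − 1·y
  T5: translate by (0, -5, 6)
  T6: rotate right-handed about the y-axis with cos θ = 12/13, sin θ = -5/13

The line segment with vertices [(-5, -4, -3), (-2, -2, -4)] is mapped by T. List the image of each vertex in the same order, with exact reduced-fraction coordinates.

T1 rotate right-handed about the x-axis with cos θ = -3/5, sin θ = 4/5: (-5, -4, -3) → (-5, 24/5, -7/5); (-2, -2, -4) → (-2, 22/5, 4/5)
T2 shear: z ← z + 1·y: (-5, 24/5, -7/5) → (-5, 24/5, 17/5); (-2, 22/5, 4/5) → (-2, 22/5, 26/5)
T3 translate by (-3, 4, -1): (-5, 24/5, 17/5) → (-8, 44/5, 12/5); (-2, 22/5, 26/5) → (-5, 42/5, 21/5)
T4 shear: x ← x − 1·y: (-8, 44/5, 12/5) → (-84/5, 44/5, 12/5); (-5, 42/5, 21/5) → (-67/5, 42/5, 21/5)
T5 translate by (0, -5, 6): (-84/5, 44/5, 12/5) → (-84/5, 19/5, 42/5); (-67/5, 42/5, 21/5) → (-67/5, 17/5, 51/5)
T6 rotate right-handed about the y-axis with cos θ = 12/13, sin θ = -5/13: (-84/5, 19/5, 42/5) → (-1218/65, 19/5, 84/65); (-67/5, 17/5, 51/5) → (-1059/65, 17/5, 277/65)

image vertices: (-1218/65, 19/5, 84/65), (-1059/65, 17/5, 277/65)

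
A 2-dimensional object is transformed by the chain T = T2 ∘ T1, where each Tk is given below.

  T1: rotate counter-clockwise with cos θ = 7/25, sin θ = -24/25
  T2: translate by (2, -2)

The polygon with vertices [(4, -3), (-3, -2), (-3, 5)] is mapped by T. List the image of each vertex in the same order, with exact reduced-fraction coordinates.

image vertices: (6/25, -167/25), (-19/25, 8/25), (149/25, 57/25)

T1 rotate counter-clockwise with cos θ = 7/25, sin θ = -24/25: (4, -3) → (-44/25, -117/25); (-3, -2) → (-69/25, 58/25); (-3, 5) → (99/25, 107/25)
T2 translate by (2, -2): (-44/25, -117/25) → (6/25, -167/25); (-69/25, 58/25) → (-19/25, 8/25); (99/25, 107/25) → (149/25, 57/25)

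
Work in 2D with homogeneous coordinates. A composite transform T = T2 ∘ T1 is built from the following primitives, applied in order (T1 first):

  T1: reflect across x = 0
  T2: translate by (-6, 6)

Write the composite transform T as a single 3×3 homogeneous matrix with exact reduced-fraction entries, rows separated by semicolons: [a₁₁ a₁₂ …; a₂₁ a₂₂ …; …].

T1 = [-1 0 0; 0 1 0; 0 0 1]
T2·T1 = [-1 0 -6; 0 1 6; 0 0 1]

T = [-1 0 -6; 0 1 6; 0 0 1]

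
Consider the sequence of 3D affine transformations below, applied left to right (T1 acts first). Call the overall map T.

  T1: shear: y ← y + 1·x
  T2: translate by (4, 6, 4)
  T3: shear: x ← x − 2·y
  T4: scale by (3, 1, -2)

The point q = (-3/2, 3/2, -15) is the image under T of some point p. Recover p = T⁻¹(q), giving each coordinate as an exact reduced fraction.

T1 = [1 0 0 0; 1 1 0 0; 0 0 1 0; 0 0 0 1]
T2·T1 = [1 0 0 4; 1 1 0 6; 0 0 1 4; 0 0 0 1]
T3·…·T1 = [-1 -2 0 -8; 1 1 0 6; 0 0 1 4; 0 0 0 1]
T4·…·T1 = [-3 -6 0 -24; 1 1 0 6; 0 0 -2 -8; 0 0 0 1]
det M = -6; M⁻¹ = [1/3 2 0 -4; -1/3 -1 0 -2; 0 0 -1/2 -4; 0 0 0 1]
M⁻¹ · (-3/2, 3/2, -15)ᵀ = (-3/2, -3, 7/2)ᵀ

p = (-3/2, -3, 7/2)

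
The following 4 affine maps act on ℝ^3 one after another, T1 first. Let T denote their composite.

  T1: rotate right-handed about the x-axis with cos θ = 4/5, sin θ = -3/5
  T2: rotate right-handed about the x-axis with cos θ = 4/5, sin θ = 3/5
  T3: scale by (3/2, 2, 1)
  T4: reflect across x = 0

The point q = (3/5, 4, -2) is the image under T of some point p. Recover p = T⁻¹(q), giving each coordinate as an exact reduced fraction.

T1 = [1 0 0 0; 0 4/5 3/5 0; 0 -3/5 4/5 0; 0 0 0 1]
T2·T1 = [1 0 0 0; 0 1 0 0; 0 0 1 0; 0 0 0 1]
T3·…·T1 = [3/2 0 0 0; 0 2 0 0; 0 0 1 0; 0 0 0 1]
T4·…·T1 = [-3/2 0 0 0; 0 2 0 0; 0 0 1 0; 0 0 0 1]
det M = -3; M⁻¹ = [-2/3 0 0 0; 0 1/2 0 0; 0 0 1 0; 0 0 0 1]
M⁻¹ · (3/5, 4, -2)ᵀ = (-2/5, 2, -2)ᵀ

p = (-2/5, 2, -2)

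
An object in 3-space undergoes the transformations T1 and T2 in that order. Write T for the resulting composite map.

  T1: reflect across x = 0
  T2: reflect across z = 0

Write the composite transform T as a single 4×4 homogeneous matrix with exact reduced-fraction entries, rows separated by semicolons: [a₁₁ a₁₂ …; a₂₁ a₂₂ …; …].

T1 = [-1 0 0 0; 0 1 0 0; 0 0 1 0; 0 0 0 1]
T2·T1 = [-1 0 0 0; 0 1 0 0; 0 0 -1 0; 0 0 0 1]

T = [-1 0 0 0; 0 1 0 0; 0 0 -1 0; 0 0 0 1]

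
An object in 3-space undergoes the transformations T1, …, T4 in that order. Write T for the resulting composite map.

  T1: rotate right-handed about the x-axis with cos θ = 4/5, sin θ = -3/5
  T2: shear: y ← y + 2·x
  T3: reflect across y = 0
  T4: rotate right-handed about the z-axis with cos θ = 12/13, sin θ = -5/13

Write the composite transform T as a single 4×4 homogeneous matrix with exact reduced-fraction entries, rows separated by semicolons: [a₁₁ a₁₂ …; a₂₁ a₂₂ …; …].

T = [2/13 -4/13 -3/13 0; -29/13 -48/65 -36/65 0; 0 -3/5 4/5 0; 0 0 0 1]

T1 = [1 0 0 0; 0 4/5 3/5 0; 0 -3/5 4/5 0; 0 0 0 1]
T2·T1 = [1 0 0 0; 2 4/5 3/5 0; 0 -3/5 4/5 0; 0 0 0 1]
T3·…·T1 = [1 0 0 0; -2 -4/5 -3/5 0; 0 -3/5 4/5 0; 0 0 0 1]
T4·…·T1 = [2/13 -4/13 -3/13 0; -29/13 -48/65 -36/65 0; 0 -3/5 4/5 0; 0 0 0 1]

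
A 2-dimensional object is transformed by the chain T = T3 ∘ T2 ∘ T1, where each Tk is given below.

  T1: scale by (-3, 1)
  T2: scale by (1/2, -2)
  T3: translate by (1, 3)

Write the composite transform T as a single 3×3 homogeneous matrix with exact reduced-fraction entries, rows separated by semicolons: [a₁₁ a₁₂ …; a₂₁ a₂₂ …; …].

T1 = [-3 0 0; 0 1 0; 0 0 1]
T2·T1 = [-3/2 0 0; 0 -2 0; 0 0 1]
T3·…·T1 = [-3/2 0 1; 0 -2 3; 0 0 1]

T = [-3/2 0 1; 0 -2 3; 0 0 1]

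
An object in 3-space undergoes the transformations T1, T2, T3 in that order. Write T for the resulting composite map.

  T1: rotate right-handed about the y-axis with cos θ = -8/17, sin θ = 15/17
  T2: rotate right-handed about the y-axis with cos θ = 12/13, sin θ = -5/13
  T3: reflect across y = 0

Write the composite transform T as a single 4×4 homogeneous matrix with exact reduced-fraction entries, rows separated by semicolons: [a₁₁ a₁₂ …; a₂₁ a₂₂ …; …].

T1 = [-8/17 0 15/17 0; 0 1 0 0; -15/17 0 -8/17 0; 0 0 0 1]
T2·T1 = [-21/221 0 220/221 0; 0 1 0 0; -220/221 0 -21/221 0; 0 0 0 1]
T3·…·T1 = [-21/221 0 220/221 0; 0 -1 0 0; -220/221 0 -21/221 0; 0 0 0 1]

T = [-21/221 0 220/221 0; 0 -1 0 0; -220/221 0 -21/221 0; 0 0 0 1]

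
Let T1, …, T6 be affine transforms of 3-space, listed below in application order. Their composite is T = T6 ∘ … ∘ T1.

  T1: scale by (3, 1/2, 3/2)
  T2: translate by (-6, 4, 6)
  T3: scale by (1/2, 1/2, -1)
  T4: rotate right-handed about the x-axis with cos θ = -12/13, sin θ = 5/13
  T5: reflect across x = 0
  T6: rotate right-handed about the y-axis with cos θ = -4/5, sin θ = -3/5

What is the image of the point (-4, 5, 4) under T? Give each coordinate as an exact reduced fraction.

T1 scale by (3, 1/2, 3/2): (-4, 5, 4) → (-12, 5/2, 6)
T2 translate by (-6, 4, 6): (-12, 5/2, 6) → (-18, 13/2, 12)
T3 scale by (1/2, 1/2, -1): (-18, 13/2, 12) → (-9, 13/4, -12)
T4 rotate right-handed about the x-axis with cos θ = -12/13, sin θ = 5/13: (-9, 13/4, -12) → (-9, 21/13, 641/52)
T5 reflect across x = 0: (-9, 21/13, 641/52) → (9, 21/13, 641/52)
T6 rotate right-handed about the y-axis with cos θ = -4/5, sin θ = -3/5: (9, 21/13, 641/52) → (-759/52, 21/13, -58/13)

T(p) = (-759/52, 21/13, -58/13)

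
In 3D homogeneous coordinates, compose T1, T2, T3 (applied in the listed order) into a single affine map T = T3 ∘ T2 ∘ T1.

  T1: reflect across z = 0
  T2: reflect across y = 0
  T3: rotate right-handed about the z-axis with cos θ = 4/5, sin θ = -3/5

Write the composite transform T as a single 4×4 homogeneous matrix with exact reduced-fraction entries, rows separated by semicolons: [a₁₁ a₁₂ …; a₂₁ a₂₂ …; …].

T = [4/5 -3/5 0 0; -3/5 -4/5 0 0; 0 0 -1 0; 0 0 0 1]

T1 = [1 0 0 0; 0 1 0 0; 0 0 -1 0; 0 0 0 1]
T2·T1 = [1 0 0 0; 0 -1 0 0; 0 0 -1 0; 0 0 0 1]
T3·…·T1 = [4/5 -3/5 0 0; -3/5 -4/5 0 0; 0 0 -1 0; 0 0 0 1]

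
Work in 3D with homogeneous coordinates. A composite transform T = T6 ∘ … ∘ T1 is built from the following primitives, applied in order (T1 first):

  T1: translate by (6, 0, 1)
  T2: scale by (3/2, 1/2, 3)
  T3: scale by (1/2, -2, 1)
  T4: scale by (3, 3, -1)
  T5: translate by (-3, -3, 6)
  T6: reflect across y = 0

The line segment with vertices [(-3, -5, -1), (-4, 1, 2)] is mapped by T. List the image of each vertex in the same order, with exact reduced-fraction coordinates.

image vertices: (15/4, -12, 6), (3/2, 6, -3)

T1 translate by (6, 0, 1): (-3, -5, -1) → (3, -5, 0); (-4, 1, 2) → (2, 1, 3)
T2 scale by (3/2, 1/2, 3): (3, -5, 0) → (9/2, -5/2, 0); (2, 1, 3) → (3, 1/2, 9)
T3 scale by (1/2, -2, 1): (9/2, -5/2, 0) → (9/4, 5, 0); (3, 1/2, 9) → (3/2, -1, 9)
T4 scale by (3, 3, -1): (9/4, 5, 0) → (27/4, 15, 0); (3/2, -1, 9) → (9/2, -3, -9)
T5 translate by (-3, -3, 6): (27/4, 15, 0) → (15/4, 12, 6); (9/2, -3, -9) → (3/2, -6, -3)
T6 reflect across y = 0: (15/4, 12, 6) → (15/4, -12, 6); (3/2, -6, -3) → (3/2, 6, -3)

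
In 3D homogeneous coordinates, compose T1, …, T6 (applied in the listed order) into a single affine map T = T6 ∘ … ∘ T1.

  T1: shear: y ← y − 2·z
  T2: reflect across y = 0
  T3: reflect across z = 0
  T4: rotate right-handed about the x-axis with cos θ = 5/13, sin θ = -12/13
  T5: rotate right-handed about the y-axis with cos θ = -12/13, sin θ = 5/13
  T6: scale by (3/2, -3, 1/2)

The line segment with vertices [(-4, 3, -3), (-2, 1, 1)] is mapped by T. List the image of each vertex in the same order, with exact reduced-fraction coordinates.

image vertices: (3717/338, 27/13, -608/169), (681/338, 21/13, 167/169)

T1 shear: y ← y − 2·z: (-4, 3, -3) → (-4, 9, -3); (-2, 1, 1) → (-2, -1, 1)
T2 reflect across y = 0: (-4, 9, -3) → (-4, -9, -3); (-2, -1, 1) → (-2, 1, 1)
T3 reflect across z = 0: (-4, -9, -3) → (-4, -9, 3); (-2, 1, 1) → (-2, 1, -1)
T4 rotate right-handed about the x-axis with cos θ = 5/13, sin θ = -12/13: (-4, -9, 3) → (-4, -9/13, 123/13); (-2, 1, -1) → (-2, -7/13, -17/13)
T5 rotate right-handed about the y-axis with cos θ = -12/13, sin θ = 5/13: (-4, -9/13, 123/13) → (1239/169, -9/13, -1216/169); (-2, -7/13, -17/13) → (227/169, -7/13, 334/169)
T6 scale by (3/2, -3, 1/2): (1239/169, -9/13, -1216/169) → (3717/338, 27/13, -608/169); (227/169, -7/13, 334/169) → (681/338, 21/13, 167/169)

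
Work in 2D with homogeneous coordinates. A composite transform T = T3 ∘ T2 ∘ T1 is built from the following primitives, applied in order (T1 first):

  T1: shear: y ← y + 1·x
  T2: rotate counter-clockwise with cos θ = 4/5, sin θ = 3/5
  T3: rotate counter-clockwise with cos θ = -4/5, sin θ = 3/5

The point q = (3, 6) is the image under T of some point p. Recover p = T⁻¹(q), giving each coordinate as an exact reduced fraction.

T1 = [1 0 0; 1 1 0; 0 0 1]
T2·T1 = [1/5 -3/5 0; 7/5 4/5 0; 0 0 1]
T3·…·T1 = [-1 0 0; -1 -1 0; 0 0 1]
det M = 1; M⁻¹ = [-1 0 0; 1 -1 0; 0 0 1]
M⁻¹ · (3, 6)ᵀ = (-3, -3)ᵀ

p = (-3, -3)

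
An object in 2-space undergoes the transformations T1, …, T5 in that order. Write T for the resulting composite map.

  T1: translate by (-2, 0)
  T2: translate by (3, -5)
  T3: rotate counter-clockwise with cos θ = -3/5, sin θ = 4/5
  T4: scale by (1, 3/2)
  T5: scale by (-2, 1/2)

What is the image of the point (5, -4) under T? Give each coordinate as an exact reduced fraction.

T1 translate by (-2, 0): (5, -4) → (3, -4)
T2 translate by (3, -5): (3, -4) → (6, -9)
T3 rotate counter-clockwise with cos θ = -3/5, sin θ = 4/5: (6, -9) → (18/5, 51/5)
T4 scale by (1, 3/2): (18/5, 51/5) → (18/5, 153/10)
T5 scale by (-2, 1/2): (18/5, 153/10) → (-36/5, 153/20)

T(p) = (-36/5, 153/20)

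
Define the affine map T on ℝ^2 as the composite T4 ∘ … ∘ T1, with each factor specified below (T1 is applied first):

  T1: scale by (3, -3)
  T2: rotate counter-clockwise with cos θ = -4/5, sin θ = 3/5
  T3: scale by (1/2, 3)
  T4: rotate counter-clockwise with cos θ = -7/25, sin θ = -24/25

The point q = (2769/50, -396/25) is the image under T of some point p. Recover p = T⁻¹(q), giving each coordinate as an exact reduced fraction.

p = (4, 5)

T1 = [3 0 0; 0 -3 0; 0 0 1]
T2·T1 = [-12/5 9/5 0; 9/5 12/5 0; 0 0 1]
T3·…·T1 = [-6/5 9/10 0; 27/5 36/5 0; 0 0 1]
T4·…·T1 = [138/25 333/50 0; -9/25 -72/25 0; 0 0 1]
det M = -27/2; M⁻¹ = [16/75 37/75 0; -2/75 -92/225 0; 0 0 1]
M⁻¹ · (2769/50, -396/25)ᵀ = (4, 5)ᵀ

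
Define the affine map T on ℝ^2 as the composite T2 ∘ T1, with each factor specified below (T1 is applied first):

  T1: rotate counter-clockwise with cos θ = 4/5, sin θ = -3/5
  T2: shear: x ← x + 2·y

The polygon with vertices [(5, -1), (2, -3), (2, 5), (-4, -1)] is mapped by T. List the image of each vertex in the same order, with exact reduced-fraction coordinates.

image vertices: (-21/5, -19/5), (-37/5, -18/5), (51/5, 14/5), (-3/5, 8/5)

T1 rotate counter-clockwise with cos θ = 4/5, sin θ = -3/5: (5, -1) → (17/5, -19/5); (2, -3) → (-1/5, -18/5); (2, 5) → (23/5, 14/5); (-4, -1) → (-19/5, 8/5)
T2 shear: x ← x + 2·y: (17/5, -19/5) → (-21/5, -19/5); (-1/5, -18/5) → (-37/5, -18/5); (23/5, 14/5) → (51/5, 14/5); (-19/5, 8/5) → (-3/5, 8/5)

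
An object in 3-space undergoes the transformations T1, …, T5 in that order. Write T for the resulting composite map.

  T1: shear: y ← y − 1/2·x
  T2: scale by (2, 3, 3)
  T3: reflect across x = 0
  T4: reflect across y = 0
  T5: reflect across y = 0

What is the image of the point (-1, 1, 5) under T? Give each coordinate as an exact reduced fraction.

T(p) = (2, 9/2, 15)

T1 shear: y ← y − 1/2·x: (-1, 1, 5) → (-1, 3/2, 5)
T2 scale by (2, 3, 3): (-1, 3/2, 5) → (-2, 9/2, 15)
T3 reflect across x = 0: (-2, 9/2, 15) → (2, 9/2, 15)
T4 reflect across y = 0: (2, 9/2, 15) → (2, -9/2, 15)
T5 reflect across y = 0: (2, -9/2, 15) → (2, 9/2, 15)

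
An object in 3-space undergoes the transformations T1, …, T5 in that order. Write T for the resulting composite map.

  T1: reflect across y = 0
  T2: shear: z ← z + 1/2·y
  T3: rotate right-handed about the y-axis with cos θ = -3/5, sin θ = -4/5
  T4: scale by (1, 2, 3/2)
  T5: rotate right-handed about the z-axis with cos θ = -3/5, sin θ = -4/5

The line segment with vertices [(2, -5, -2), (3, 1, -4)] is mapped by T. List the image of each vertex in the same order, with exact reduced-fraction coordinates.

image vertices: (224/25, -118/25, 39/20), (-67/25, -6/25, 153/20)

T1 reflect across y = 0: (2, -5, -2) → (2, 5, -2); (3, 1, -4) → (3, -1, -4)
T2 shear: z ← z + 1/2·y: (2, 5, -2) → (2, 5, 1/2); (3, -1, -4) → (3, -1, -9/2)
T3 rotate right-handed about the y-axis with cos θ = -3/5, sin θ = -4/5: (2, 5, 1/2) → (-8/5, 5, 13/10); (3, -1, -9/2) → (9/5, -1, 51/10)
T4 scale by (1, 2, 3/2): (-8/5, 5, 13/10) → (-8/5, 10, 39/20); (9/5, -1, 51/10) → (9/5, -2, 153/20)
T5 rotate right-handed about the z-axis with cos θ = -3/5, sin θ = -4/5: (-8/5, 10, 39/20) → (224/25, -118/25, 39/20); (9/5, -2, 153/20) → (-67/25, -6/25, 153/20)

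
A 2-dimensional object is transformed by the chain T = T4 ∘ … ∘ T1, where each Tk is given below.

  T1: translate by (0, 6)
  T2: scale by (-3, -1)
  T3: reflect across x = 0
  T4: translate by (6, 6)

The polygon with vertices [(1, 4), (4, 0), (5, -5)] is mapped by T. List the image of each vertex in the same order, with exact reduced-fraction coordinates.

image vertices: (9, -4), (18, 0), (21, 5)

T1 translate by (0, 6): (1, 4) → (1, 10); (4, 0) → (4, 6); (5, -5) → (5, 1)
T2 scale by (-3, -1): (1, 10) → (-3, -10); (4, 6) → (-12, -6); (5, 1) → (-15, -1)
T3 reflect across x = 0: (-3, -10) → (3, -10); (-12, -6) → (12, -6); (-15, -1) → (15, -1)
T4 translate by (6, 6): (3, -10) → (9, -4); (12, -6) → (18, 0); (15, -1) → (21, 5)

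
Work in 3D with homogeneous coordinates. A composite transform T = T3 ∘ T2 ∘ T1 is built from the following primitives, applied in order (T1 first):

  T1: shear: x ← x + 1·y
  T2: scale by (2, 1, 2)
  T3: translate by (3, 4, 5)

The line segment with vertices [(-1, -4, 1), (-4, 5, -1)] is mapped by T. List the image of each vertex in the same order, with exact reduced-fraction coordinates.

image vertices: (-7, 0, 7), (5, 9, 3)

T1 shear: x ← x + 1·y: (-1, -4, 1) → (-5, -4, 1); (-4, 5, -1) → (1, 5, -1)
T2 scale by (2, 1, 2): (-5, -4, 1) → (-10, -4, 2); (1, 5, -1) → (2, 5, -2)
T3 translate by (3, 4, 5): (-10, -4, 2) → (-7, 0, 7); (2, 5, -2) → (5, 9, 3)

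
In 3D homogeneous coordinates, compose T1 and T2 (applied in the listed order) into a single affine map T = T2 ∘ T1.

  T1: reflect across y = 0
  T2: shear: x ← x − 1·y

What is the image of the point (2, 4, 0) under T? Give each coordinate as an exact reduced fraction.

T(p) = (6, -4, 0)

T1 reflect across y = 0: (2, 4, 0) → (2, -4, 0)
T2 shear: x ← x − 1·y: (2, -4, 0) → (6, -4, 0)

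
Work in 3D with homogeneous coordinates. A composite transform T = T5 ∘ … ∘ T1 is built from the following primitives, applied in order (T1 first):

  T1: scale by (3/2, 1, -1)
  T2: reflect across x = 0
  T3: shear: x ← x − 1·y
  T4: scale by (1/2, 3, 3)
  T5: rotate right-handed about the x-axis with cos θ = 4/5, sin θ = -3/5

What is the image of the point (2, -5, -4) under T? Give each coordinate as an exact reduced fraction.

T1 scale by (3/2, 1, -1): (2, -5, -4) → (3, -5, 4)
T2 reflect across x = 0: (3, -5, 4) → (-3, -5, 4)
T3 shear: x ← x − 1·y: (-3, -5, 4) → (2, -5, 4)
T4 scale by (1/2, 3, 3): (2, -5, 4) → (1, -15, 12)
T5 rotate right-handed about the x-axis with cos θ = 4/5, sin θ = -3/5: (1, -15, 12) → (1, -24/5, 93/5)

T(p) = (1, -24/5, 93/5)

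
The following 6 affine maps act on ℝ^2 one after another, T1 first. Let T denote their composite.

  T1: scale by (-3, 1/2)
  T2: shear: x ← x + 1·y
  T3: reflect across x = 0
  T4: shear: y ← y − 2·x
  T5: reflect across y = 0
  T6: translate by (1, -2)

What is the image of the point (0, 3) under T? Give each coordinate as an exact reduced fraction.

T1 scale by (-3, 1/2): (0, 3) → (0, 3/2)
T2 shear: x ← x + 1·y: (0, 3/2) → (3/2, 3/2)
T3 reflect across x = 0: (3/2, 3/2) → (-3/2, 3/2)
T4 shear: y ← y − 2·x: (-3/2, 3/2) → (-3/2, 9/2)
T5 reflect across y = 0: (-3/2, 9/2) → (-3/2, -9/2)
T6 translate by (1, -2): (-3/2, -9/2) → (-1/2, -13/2)

T(p) = (-1/2, -13/2)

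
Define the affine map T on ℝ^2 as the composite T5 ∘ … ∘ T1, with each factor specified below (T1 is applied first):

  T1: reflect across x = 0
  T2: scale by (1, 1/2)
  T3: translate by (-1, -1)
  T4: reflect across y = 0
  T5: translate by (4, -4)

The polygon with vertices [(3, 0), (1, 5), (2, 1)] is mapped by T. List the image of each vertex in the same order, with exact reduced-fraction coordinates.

image vertices: (0, -3), (2, -11/2), (1, -7/2)

T1 reflect across x = 0: (3, 0) → (-3, 0); (1, 5) → (-1, 5); (2, 1) → (-2, 1)
T2 scale by (1, 1/2): (-3, 0) → (-3, 0); (-1, 5) → (-1, 5/2); (-2, 1) → (-2, 1/2)
T3 translate by (-1, -1): (-3, 0) → (-4, -1); (-1, 5/2) → (-2, 3/2); (-2, 1/2) → (-3, -1/2)
T4 reflect across y = 0: (-4, -1) → (-4, 1); (-2, 3/2) → (-2, -3/2); (-3, -1/2) → (-3, 1/2)
T5 translate by (4, -4): (-4, 1) → (0, -3); (-2, -3/2) → (2, -11/2); (-3, 1/2) → (1, -7/2)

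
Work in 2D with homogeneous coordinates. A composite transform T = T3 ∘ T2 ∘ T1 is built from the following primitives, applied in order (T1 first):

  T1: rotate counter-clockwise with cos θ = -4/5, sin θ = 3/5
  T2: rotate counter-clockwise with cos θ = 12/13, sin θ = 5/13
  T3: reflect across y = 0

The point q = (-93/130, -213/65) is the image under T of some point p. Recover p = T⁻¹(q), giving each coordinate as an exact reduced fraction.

p = (3/2, -3)

T1 = [-4/5 -3/5 0; 3/5 -4/5 0; 0 0 1]
T2·T1 = [-63/65 -16/65 0; 16/65 -63/65 0; 0 0 1]
T3·…·T1 = [-63/65 -16/65 0; -16/65 63/65 0; 0 0 1]
det M = -1; M⁻¹ = [-63/65 -16/65 0; -16/65 63/65 0; 0 0 1]
M⁻¹ · (-93/130, -213/65)ᵀ = (3/2, -3)ᵀ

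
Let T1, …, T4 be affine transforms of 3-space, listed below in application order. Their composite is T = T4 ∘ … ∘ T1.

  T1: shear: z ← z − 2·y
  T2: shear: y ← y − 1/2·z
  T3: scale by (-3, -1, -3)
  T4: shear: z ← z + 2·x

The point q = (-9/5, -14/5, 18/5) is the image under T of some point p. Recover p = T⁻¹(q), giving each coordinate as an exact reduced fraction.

T1 = [1 0 0 0; 0 1 0 0; 0 -2 1 0; 0 0 0 1]
T2·T1 = [1 0 0 0; 0 2 -1/2 0; 0 -2 1 0; 0 0 0 1]
T3·…·T1 = [-3 0 0 0; 0 -2 1/2 0; 0 6 -3 0; 0 0 0 1]
T4·…·T1 = [-3 0 0 0; 0 -2 1/2 0; -6 6 -3 0; 0 0 0 1]
det M = -9; M⁻¹ = [-1/3 0 0 0; 1/3 -1 -1/6 0; 4/3 -2 -2/3 0; 0 0 0 1]
M⁻¹ · (-9/5, -14/5, 18/5)ᵀ = (3/5, 8/5, 4/5)ᵀ

p = (3/5, 8/5, 4/5)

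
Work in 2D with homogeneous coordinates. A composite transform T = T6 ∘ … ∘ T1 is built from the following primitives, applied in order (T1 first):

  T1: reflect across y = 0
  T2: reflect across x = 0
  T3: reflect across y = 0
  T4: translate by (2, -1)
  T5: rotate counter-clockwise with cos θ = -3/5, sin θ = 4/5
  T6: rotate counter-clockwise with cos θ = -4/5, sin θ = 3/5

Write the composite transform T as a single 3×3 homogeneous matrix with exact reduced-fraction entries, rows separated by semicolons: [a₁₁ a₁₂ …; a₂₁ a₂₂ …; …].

T = [0 1 -1; 1 0 -2; 0 0 1]

T1 = [1 0 0; 0 -1 0; 0 0 1]
T2·T1 = [-1 0 0; 0 -1 0; 0 0 1]
T3·…·T1 = [-1 0 0; 0 1 0; 0 0 1]
T4·…·T1 = [-1 0 2; 0 1 -1; 0 0 1]
T5·…·T1 = [3/5 -4/5 -2/5; -4/5 -3/5 11/5; 0 0 1]
T6·…·T1 = [0 1 -1; 1 0 -2; 0 0 1]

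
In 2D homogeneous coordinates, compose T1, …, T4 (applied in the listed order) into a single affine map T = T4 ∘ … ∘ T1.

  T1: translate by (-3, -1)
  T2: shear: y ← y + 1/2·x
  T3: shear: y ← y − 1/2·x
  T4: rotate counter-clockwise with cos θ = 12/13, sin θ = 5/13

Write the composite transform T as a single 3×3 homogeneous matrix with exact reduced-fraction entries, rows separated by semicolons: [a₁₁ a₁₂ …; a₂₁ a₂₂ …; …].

T1 = [1 0 -3; 0 1 -1; 0 0 1]
T2·T1 = [1 0 -3; 1/2 1 -5/2; 0 0 1]
T3·…·T1 = [1 0 -3; 0 1 -1; 0 0 1]
T4·…·T1 = [12/13 -5/13 -31/13; 5/13 12/13 -27/13; 0 0 1]

T = [12/13 -5/13 -31/13; 5/13 12/13 -27/13; 0 0 1]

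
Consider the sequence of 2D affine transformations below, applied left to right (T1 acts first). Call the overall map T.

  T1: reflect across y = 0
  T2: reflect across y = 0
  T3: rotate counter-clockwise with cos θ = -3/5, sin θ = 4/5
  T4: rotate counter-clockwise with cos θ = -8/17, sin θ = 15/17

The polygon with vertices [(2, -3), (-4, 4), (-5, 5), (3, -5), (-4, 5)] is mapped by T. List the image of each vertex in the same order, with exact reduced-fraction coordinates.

image vertices: (-303/85, -46/85), (452/85, 164/85), (113/17, 41/17), (-29/5, -3/5), (529/85, 128/85)

T1 reflect across y = 0: (2, -3) → (2, 3); (-4, 4) → (-4, -4); (-5, 5) → (-5, -5); (3, -5) → (3, 5); (-4, 5) → (-4, -5)
T2 reflect across y = 0: (2, 3) → (2, -3); (-4, -4) → (-4, 4); (-5, -5) → (-5, 5); (3, 5) → (3, -5); (-4, -5) → (-4, 5)
T3 rotate counter-clockwise with cos θ = -3/5, sin θ = 4/5: (2, -3) → (6/5, 17/5); (-4, 4) → (-4/5, -28/5); (-5, 5) → (-1, -7); (3, -5) → (11/5, 27/5); (-4, 5) → (-8/5, -31/5)
T4 rotate counter-clockwise with cos θ = -8/17, sin θ = 15/17: (6/5, 17/5) → (-303/85, -46/85); (-4/5, -28/5) → (452/85, 164/85); (-1, -7) → (113/17, 41/17); (11/5, 27/5) → (-29/5, -3/5); (-8/5, -31/5) → (529/85, 128/85)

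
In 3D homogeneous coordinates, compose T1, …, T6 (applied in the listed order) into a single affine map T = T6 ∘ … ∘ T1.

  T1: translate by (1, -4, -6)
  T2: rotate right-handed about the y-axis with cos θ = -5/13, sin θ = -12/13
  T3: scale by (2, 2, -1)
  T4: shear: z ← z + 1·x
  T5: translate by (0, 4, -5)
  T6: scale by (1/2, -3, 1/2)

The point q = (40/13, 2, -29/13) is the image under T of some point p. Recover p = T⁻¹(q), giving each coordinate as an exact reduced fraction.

p = (3, 5/3, 1)

T1 = [1 0 0 1; 0 1 0 -4; 0 0 1 -6; 0 0 0 1]
T2·T1 = [-5/13 0 -12/13 67/13; 0 1 0 -4; 12/13 0 -5/13 42/13; 0 0 0 1]
T3·…·T1 = [-10/13 0 -24/13 134/13; 0 2 0 -8; -12/13 0 5/13 -42/13; 0 0 0 1]
T4·…·T1 = [-10/13 0 -24/13 134/13; 0 2 0 -8; -22/13 0 -19/13 92/13; 0 0 0 1]
T5·…·T1 = [-10/13 0 -24/13 134/13; 0 2 0 -4; -22/13 0 -19/13 27/13; 0 0 0 1]
T6·…·T1 = [-5/13 0 -12/13 67/13; 0 -6 0 12; -11/13 0 -19/26 27/26; 0 0 0 1]
det M = 3; M⁻¹ = [19/13 0 -24/13 -73/13; 0 -1/6 0 2; -22/13 0 10/13 103/13; 0 0 0 1]
M⁻¹ · (40/13, 2, -29/13)ᵀ = (3, 5/3, 1)ᵀ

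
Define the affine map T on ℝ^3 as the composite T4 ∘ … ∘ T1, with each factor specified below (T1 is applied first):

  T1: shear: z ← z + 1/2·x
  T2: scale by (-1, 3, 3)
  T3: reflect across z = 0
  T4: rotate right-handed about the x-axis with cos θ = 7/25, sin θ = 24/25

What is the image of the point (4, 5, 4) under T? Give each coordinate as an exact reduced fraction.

T1 shear: z ← z + 1/2·x: (4, 5, 4) → (4, 5, 6)
T2 scale by (-1, 3, 3): (4, 5, 6) → (-4, 15, 18)
T3 reflect across z = 0: (-4, 15, 18) → (-4, 15, -18)
T4 rotate right-handed about the x-axis with cos θ = 7/25, sin θ = 24/25: (-4, 15, -18) → (-4, 537/25, 234/25)

T(p) = (-4, 537/25, 234/25)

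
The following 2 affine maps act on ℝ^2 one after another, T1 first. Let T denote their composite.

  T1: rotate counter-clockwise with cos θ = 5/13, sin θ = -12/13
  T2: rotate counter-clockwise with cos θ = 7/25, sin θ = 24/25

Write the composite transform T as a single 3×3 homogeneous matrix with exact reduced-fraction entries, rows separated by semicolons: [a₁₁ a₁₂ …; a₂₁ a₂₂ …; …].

T1 = [5/13 12/13 0; -12/13 5/13 0; 0 0 1]
T2·T1 = [323/325 -36/325 0; 36/325 323/325 0; 0 0 1]

T = [323/325 -36/325 0; 36/325 323/325 0; 0 0 1]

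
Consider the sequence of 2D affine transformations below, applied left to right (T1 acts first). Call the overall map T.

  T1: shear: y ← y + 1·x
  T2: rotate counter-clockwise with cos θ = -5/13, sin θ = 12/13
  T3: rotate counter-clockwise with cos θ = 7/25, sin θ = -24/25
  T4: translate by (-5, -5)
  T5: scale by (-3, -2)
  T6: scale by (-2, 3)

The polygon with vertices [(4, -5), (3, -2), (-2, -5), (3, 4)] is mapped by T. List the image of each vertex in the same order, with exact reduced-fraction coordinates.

T1 shear: y ← y + 1·x: (4, -5) → (4, -1); (3, -2) → (3, 1); (-2, -5) → (-2, -7); (3, 4) → (3, 7)
T2 rotate counter-clockwise with cos θ = -5/13, sin θ = 12/13: (4, -1) → (-8/13, 53/13); (3, 1) → (-27/13, 31/13); (-2, -7) → (94/13, 11/13); (3, 7) → (-99/13, 1/13)
T3 rotate counter-clockwise with cos θ = 7/25, sin θ = -24/25: (-8/13, 53/13) → (1216/325, 563/325); (-27/13, 31/13) → (111/65, 173/65); (94/13, 11/13) → (922/325, -2179/325); (-99/13, 1/13) → (-669/325, 2383/325)
T4 translate by (-5, -5): (1216/325, 563/325) → (-409/325, -1062/325); (111/65, 173/65) → (-214/65, -152/65); (922/325, -2179/325) → (-703/325, -3804/325); (-669/325, 2383/325) → (-2294/325, 758/325)
T5 scale by (-3, -2): (-409/325, -1062/325) → (1227/325, 2124/325); (-214/65, -152/65) → (642/65, 304/65); (-703/325, -3804/325) → (2109/325, 7608/325); (-2294/325, 758/325) → (6882/325, -1516/325)
T6 scale by (-2, 3): (1227/325, 2124/325) → (-2454/325, 6372/325); (642/65, 304/65) → (-1284/65, 912/65); (2109/325, 7608/325) → (-4218/325, 22824/325); (6882/325, -1516/325) → (-13764/325, -4548/325)

image vertices: (-2454/325, 6372/325), (-1284/65, 912/65), (-4218/325, 22824/325), (-13764/325, -4548/325)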